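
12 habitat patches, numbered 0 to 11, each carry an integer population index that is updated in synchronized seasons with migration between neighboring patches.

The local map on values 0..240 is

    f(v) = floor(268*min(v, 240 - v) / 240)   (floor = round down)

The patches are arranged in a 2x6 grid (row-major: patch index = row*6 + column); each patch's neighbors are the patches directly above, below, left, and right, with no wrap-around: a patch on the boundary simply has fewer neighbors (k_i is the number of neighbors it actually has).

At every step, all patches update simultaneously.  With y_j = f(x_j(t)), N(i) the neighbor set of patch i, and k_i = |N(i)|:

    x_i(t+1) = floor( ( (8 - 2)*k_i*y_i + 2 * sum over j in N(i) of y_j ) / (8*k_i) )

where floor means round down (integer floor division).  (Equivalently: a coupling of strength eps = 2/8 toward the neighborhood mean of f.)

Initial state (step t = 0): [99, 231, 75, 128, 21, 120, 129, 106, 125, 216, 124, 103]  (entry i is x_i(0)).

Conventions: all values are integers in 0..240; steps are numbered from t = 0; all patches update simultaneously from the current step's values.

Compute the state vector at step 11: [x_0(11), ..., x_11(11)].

Simulating step by step:
t=0: [99, 231, 75, 128, 21, 120, 129, 106, 125, 216, 124, 103]
t=1: [99, 33, 84, 104, 49, 117, 120, 110, 114, 51, 110, 119]
t=2: [103, 54, 93, 103, 71, 120, 129, 116, 117, 72, 111, 130]
t=3: [109, 73, 102, 108, 90, 125, 122, 122, 123, 90, 115, 123]
t=4: [117, 91, 112, 116, 106, 124, 129, 126, 126, 106, 123, 129]
t=5: [125, 107, 123, 126, 120, 126, 124, 124, 126, 120, 127, 124]
t=6: [127, 121, 128, 128, 132, 128, 128, 128, 128, 132, 127, 128]
t=7: [126, 130, 125, 124, 121, 124, 125, 125, 124, 121, 124, 125]
t=8: [126, 123, 127, 129, 131, 129, 127, 127, 129, 131, 129, 128]
t=9: [127, 129, 125, 122, 121, 123, 126, 126, 123, 121, 122, 124]
t=10: [125, 124, 128, 130, 131, 130, 126, 126, 129, 131, 131, 129]
t=11: [128, 128, 124, 122, 121, 122, 127, 126, 123, 121, 121, 122]

Answer: [128, 128, 124, 122, 121, 122, 127, 126, 123, 121, 121, 122]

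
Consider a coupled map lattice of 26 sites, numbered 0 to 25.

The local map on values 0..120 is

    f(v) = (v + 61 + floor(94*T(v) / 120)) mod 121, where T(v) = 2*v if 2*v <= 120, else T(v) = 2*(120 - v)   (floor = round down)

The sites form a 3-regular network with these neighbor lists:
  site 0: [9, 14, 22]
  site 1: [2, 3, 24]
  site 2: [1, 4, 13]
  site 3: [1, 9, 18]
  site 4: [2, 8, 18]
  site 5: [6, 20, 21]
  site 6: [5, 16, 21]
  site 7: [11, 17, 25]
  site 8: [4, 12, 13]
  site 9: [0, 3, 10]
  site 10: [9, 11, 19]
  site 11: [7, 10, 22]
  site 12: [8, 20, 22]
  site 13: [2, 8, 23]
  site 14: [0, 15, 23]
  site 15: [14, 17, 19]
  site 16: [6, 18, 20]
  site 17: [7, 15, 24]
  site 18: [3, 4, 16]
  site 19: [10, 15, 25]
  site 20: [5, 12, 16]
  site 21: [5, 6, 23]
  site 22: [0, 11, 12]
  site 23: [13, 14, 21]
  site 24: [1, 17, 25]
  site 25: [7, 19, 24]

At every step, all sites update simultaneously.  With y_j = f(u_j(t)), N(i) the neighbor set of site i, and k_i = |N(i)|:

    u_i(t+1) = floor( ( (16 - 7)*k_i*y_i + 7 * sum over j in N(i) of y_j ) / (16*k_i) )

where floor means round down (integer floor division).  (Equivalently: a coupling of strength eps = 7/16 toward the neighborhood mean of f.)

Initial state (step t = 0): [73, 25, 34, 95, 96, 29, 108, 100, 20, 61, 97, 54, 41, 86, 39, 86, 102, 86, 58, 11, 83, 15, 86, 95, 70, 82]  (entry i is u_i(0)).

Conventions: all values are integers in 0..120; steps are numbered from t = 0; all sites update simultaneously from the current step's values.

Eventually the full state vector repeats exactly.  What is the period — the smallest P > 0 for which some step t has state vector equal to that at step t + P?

Answer: 2
Key observation: The state at step 6, [82, 82, 82, 82, 82, 81, 81, 82, 82, 82, 82, 82, 82, 82, 82, 82, 82, 82, 82, 82, 81, 81, 82, 82, 82, 82], reappears at step 8 — and no state repeats earlier — so the cycle the system enters has period 2.

Derivation:
t=0: [73, 25, 34, 95, 96, 29, 108, 100, 20, 61, 97, 54, 41, 86, 39, 86, 102, 86, 58, 11, 83, 15, 86, 95, 70, 82]
t=1: [79, 29, 37, 68, 74, 43, 63, 74, 91, 86, 78, 76, 64, 75, 57, 74, 73, 79, 81, 84, 63, 78, 74, 73, 73, 81]
t=2: [83, 38, 46, 75, 76, 67, 83, 84, 80, 81, 82, 84, 88, 76, 85, 84, 87, 84, 84, 81, 84, 79, 86, 85, 74, 82]
t=3: [80, 54, 62, 76, 79, 86, 81, 80, 82, 82, 81, 80, 79, 79, 79, 80, 78, 80, 81, 81, 80, 83, 79, 80, 77, 81]
t=4: [82, 81, 87, 82, 83, 80, 81, 82, 81, 81, 81, 82, 82, 83, 82, 82, 82, 82, 82, 82, 81, 80, 82, 82, 82, 82]
t=5: [81, 81, 79, 81, 80, 82, 81, 81, 81, 81, 81, 81, 81, 80, 81, 81, 81, 81, 80, 81, 81, 81, 81, 81, 81, 81]
t=6: [82, 82, 82, 82, 82, 81, 81, 82, 82, 82, 82, 82, 82, 82, 82, 82, 82, 82, 82, 82, 81, 81, 82, 82, 82, 82]
t=7: [81, 81, 81, 81, 81, 82, 81, 81, 81, 81, 81, 81, 81, 81, 81, 81, 81, 81, 81, 81, 81, 81, 81, 81, 81, 81]
t=8: [82, 82, 82, 82, 82, 81, 81, 82, 82, 82, 82, 82, 82, 82, 82, 82, 82, 82, 82, 82, 81, 81, 82, 82, 82, 82]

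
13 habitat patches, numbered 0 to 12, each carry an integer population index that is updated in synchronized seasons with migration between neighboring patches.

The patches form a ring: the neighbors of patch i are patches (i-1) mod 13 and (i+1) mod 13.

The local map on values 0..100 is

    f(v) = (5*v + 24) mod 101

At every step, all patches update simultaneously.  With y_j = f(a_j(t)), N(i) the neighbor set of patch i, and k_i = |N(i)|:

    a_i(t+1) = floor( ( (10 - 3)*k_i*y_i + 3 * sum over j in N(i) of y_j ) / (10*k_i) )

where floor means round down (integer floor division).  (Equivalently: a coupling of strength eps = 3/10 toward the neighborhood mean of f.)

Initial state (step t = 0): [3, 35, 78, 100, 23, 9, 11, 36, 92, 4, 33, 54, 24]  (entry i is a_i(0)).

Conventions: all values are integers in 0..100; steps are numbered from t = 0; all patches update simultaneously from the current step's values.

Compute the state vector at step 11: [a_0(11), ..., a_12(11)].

Simulating step by step:
t=0: [3, 35, 78, 100, 23, 9, 11, 36, 92, 4, 33, 54, 24]
t=1: [48, 75, 24, 20, 39, 65, 65, 25, 62, 56, 82, 84, 49]
t=2: [67, 82, 47, 25, 22, 41, 46, 45, 29, 9, 27, 42, 62]
t=3: [48, 37, 51, 47, 34, 31, 47, 50, 65, 67, 55, 35, 34]
t=4: [58, 25, 63, 65, 85, 77, 62, 65, 51, 60, 91, 97, 89]
t=5: [24, 40, 39, 44, 39, 14, 29, 48, 63, 37, 56, 23, 47]
t=6: [41, 24, 21, 34, 32, 78, 71, 59, 35, 10, 7, 35, 52]
t=7: [37, 38, 40, 81, 73, 30, 57, 37, 82, 75, 67, 89, 76]
t=8: [6, 12, 20, 33, 74, 64, 16, 10, 36, 80, 63, 53, 10]
t=9: [61, 70, 41, 78, 83, 42, 19, 52, 15, 19, 41, 77, 72]
t=10: [41, 57, 31, 16, 30, 30, 29, 74, 84, 31, 22, 19, 61]
t=11: [23, 19, 55, 24, 62, 72, 72, 79, 53, 65, 37, 21, 24]

Answer: [23, 19, 55, 24, 62, 72, 72, 79, 53, 65, 37, 21, 24]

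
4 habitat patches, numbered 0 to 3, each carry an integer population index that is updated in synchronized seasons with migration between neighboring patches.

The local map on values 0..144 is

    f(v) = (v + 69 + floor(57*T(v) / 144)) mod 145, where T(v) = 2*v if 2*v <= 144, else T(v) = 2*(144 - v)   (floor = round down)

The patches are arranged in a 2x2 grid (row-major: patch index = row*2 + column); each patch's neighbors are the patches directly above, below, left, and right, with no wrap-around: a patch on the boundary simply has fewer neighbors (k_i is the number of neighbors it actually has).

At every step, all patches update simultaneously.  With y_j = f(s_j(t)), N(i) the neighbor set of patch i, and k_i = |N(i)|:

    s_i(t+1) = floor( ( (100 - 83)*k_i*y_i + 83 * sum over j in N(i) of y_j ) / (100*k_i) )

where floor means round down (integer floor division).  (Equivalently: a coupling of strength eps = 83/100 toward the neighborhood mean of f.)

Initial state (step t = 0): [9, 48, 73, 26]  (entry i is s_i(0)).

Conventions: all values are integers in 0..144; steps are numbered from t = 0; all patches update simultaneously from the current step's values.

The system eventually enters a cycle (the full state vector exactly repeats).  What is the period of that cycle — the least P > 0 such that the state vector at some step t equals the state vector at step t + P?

Simulating step by step:
t=0: [9, 48, 73, 26]
t=1: [40, 84, 92, 45]
t=2: [70, 69, 69, 47]
t=3: [47, 31, 31, 40]
t=4: [104, 82, 82, 126]
t=5: [55, 60, 60, 56]
t=6: [29, 24, 24, 29]
t=7: [113, 118, 118, 113]
t=8: [61, 61, 61, 61]
t=9: [33, 33, 33, 33]
t=10: [128, 128, 128, 128]
t=11: [64, 64, 64, 64]
t=12: [38, 38, 38, 38]
t=13: [137, 137, 137, 137]
t=14: [66, 66, 66, 66]
t=15: [42, 42, 42, 42]
t=16: [144, 144, 144, 144]
t=17: [68, 68, 68, 68]
t=18: [45, 45, 45, 45]
t=19: [4, 4, 4, 4]
t=20: [76, 76, 76, 76]
t=21: [53, 53, 53, 53]
t=22: [18, 18, 18, 18]
t=23: [101, 101, 101, 101]
t=24: [59, 59, 59, 59]
t=25: [29, 29, 29, 29]
t=26: [120, 120, 120, 120]
t=27: [63, 63, 63, 63]
t=28: [36, 36, 36, 36]
t=29: [133, 133, 133, 133]
t=30: [65, 65, 65, 65]
t=31: [40, 40, 40, 40]
t=32: [140, 140, 140, 140]
t=33: [67, 67, 67, 67]
t=34: [44, 44, 44, 44]
t=35: [2, 2, 2, 2]
t=36: [72, 72, 72, 72]
t=37: [53, 53, 53, 53]

Answer: 16
Key observation: The state at step 21, [53, 53, 53, 53], reappears at step 37 — and no state repeats earlier — so the cycle the system enters has period 16.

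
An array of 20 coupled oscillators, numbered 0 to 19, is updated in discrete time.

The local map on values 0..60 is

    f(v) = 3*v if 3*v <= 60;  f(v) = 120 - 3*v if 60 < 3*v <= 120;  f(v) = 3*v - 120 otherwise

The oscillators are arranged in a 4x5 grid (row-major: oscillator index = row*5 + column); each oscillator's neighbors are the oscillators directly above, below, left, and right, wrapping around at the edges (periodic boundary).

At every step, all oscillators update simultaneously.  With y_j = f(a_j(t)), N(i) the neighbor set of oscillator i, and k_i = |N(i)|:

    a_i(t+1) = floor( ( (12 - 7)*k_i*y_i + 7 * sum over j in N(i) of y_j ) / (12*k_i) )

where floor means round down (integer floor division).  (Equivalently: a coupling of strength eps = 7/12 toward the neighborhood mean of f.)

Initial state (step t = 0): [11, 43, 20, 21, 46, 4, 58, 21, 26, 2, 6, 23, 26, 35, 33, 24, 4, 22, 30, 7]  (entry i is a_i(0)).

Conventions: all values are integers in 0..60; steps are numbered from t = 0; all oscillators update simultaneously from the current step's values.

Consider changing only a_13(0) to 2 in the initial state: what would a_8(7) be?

Simulating step by step:
t=0: [11, 43, 20, 21, 46, 4, 58, 21, 26, 2, 6, 23, 26, 2, 33, 24, 4, 22, 30, 7]
t=1: [26, 26, 50, 45, 24, 21, 41, 52, 35, 16, 26, 39, 42, 22, 16, 32, 28, 43, 32, 25]
t=2: [42, 33, 27, 23, 41, 43, 21, 22, 28, 44, 36, 13, 17, 36, 47, 34, 26, 17, 27, 39]
t=3: [9, 29, 42, 38, 11, 16, 41, 49, 33, 15, 17, 39, 44, 26, 14, 16, 36, 46, 33, 13]
t=4: [34, 20, 14, 14, 30, 38, 17, 17, 26, 39, 41, 12, 18, 31, 43, 38, 19, 14, 24, 37]
t=5: [22, 49, 45, 41, 23, 13, 43, 48, 35, 13, 9, 39, 45, 33, 9, 15, 44, 46, 37, 17]
t=6: [46, 24, 16, 14, 42, 35, 17, 17, 18, 35, 27, 10, 15, 18, 31, 39, 18, 14, 17, 40]
t=7: [18, 44, 46, 40, 13, 24, 42, 50, 46, 21, 27, 40, 44, 48, 27, 17, 40, 46, 41, 12]

Answer: a_8(7) = 46
Key observation: This trace re-runs the system from the modified initial state.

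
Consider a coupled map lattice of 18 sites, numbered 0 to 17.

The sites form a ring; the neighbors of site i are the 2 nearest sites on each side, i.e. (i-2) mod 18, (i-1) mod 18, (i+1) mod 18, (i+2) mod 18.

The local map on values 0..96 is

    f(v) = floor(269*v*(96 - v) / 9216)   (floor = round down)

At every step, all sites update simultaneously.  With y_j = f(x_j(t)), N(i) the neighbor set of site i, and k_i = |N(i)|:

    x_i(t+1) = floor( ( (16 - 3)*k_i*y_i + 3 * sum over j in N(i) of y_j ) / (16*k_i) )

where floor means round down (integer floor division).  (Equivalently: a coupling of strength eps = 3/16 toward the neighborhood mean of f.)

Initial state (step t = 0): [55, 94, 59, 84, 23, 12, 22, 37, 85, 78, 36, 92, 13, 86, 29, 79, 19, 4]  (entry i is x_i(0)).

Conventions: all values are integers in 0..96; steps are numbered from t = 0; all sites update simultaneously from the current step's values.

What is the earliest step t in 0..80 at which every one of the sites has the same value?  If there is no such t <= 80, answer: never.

Simulating step by step:
t=0: [55, 94, 59, 84, 23, 12, 22, 37, 85, 78, 36, 92, 13, 86, 29, 79, 19, 4]  (not all equal)
t=1: [58, 11, 58, 30, 47, 32, 46, 57, 31, 40, 56, 15, 32, 26, 51, 37, 42, 15]  (not all equal)
t=2: [61, 32, 62, 56, 66, 59, 66, 63, 59, 63, 62, 39, 58, 53, 64, 61, 64, 38]  (not all equal)
t=3: [61, 59, 60, 64, 57, 62, 57, 60, 62, 60, 61, 63, 63, 65, 59, 62, 59, 63]  (not all equal)
t=4: [62, 62, 62, 59, 63, 61, 63, 62, 61, 62, 61, 60, 60, 58, 62, 61, 62, 60]  (not all equal)
t=5: [61, 61, 61, 62, 60, 61, 60, 61, 61, 61, 62, 62, 62, 63, 61, 62, 61, 62]  (not all equal)
t=6: [61, 61, 62, 61, 62, 62, 62, 62, 62, 61, 61, 61, 61, 60, 61, 61, 61, 61]  (not all equal)
t=7: [61, 61, 61, 61, 61, 61, 61, 61, 61, 61, 61, 62, 62, 62, 62, 62, 62, 62]  (not all equal)
t=8: [61, 61, 62, 62, 62, 62, 62, 62, 62, 61, 61, 61, 61, 61, 61, 61, 61, 61]  (not all equal)
t=9: [61, 61, 61, 61, 61, 61, 61, 61, 61, 61, 61, 62, 62, 62, 62, 62, 62, 62]  (not all equal)

Answer: never
Key observation: The state at step 7 reappears at step 9 — the system is in a cycle of period 2 from step 7 on.  No step 0..9 is synchronized, and the cycle repeats forever, so no step up to 80 (or ever) has all sites equal.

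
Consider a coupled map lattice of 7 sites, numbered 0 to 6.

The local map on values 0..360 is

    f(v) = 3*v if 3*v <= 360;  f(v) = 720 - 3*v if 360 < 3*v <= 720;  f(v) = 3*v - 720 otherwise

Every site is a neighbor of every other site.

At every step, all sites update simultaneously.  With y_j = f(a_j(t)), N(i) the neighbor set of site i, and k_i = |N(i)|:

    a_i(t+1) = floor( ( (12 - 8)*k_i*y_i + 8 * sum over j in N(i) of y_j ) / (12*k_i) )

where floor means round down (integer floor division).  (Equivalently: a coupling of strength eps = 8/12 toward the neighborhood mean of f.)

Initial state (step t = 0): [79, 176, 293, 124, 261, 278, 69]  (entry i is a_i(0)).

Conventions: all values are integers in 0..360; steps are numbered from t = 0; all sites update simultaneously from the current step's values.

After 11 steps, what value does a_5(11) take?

Simulating step by step:
t=0: [79, 176, 293, 124, 261, 278, 69]
t=1: [199, 189, 182, 224, 160, 172, 192]
t=2: [148, 154, 159, 131, 174, 166, 152]
t=3: [260, 256, 252, 271, 242, 248, 257]
t=4: [48, 46, 43, 56, 36, 40, 46]
t=5: [137, 135, 133, 142, 129, 131, 135]
t=6: [314, 316, 317, 311, 320, 318, 316]
t=7: [226, 228, 228, 224, 230, 229, 228]
t=8: [38, 37, 37, 39, 35, 36, 37]
t=9: [111, 111, 111, 112, 109, 110, 111]
t=10: [332, 332, 332, 333, 331, 331, 332]
t=11: [275, 275, 275, 276, 275, 275, 275]

Answer: a_5(11) = 275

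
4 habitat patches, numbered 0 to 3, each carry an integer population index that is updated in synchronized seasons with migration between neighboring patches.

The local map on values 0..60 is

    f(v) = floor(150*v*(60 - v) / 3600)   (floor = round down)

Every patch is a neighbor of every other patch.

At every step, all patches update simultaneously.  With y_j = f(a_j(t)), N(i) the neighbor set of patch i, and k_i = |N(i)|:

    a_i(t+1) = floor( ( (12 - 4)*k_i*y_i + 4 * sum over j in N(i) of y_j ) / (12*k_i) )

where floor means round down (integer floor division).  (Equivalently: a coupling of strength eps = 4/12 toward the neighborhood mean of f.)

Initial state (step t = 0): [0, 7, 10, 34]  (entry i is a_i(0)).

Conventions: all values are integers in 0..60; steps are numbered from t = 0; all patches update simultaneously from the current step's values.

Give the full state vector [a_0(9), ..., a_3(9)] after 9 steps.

Answer: [36, 36, 36, 36]

Derivation:
t=0: [0, 7, 10, 34]
t=1: [7, 16, 19, 27]
t=2: [20, 28, 30, 33]
t=3: [34, 36, 36, 36]
t=4: [36, 36, 36, 36]
t=5: [36, 36, 36, 36]
t=6: [36, 36, 36, 36]
t=7: [36, 36, 36, 36]
t=8: [36, 36, 36, 36]
t=9: [36, 36, 36, 36]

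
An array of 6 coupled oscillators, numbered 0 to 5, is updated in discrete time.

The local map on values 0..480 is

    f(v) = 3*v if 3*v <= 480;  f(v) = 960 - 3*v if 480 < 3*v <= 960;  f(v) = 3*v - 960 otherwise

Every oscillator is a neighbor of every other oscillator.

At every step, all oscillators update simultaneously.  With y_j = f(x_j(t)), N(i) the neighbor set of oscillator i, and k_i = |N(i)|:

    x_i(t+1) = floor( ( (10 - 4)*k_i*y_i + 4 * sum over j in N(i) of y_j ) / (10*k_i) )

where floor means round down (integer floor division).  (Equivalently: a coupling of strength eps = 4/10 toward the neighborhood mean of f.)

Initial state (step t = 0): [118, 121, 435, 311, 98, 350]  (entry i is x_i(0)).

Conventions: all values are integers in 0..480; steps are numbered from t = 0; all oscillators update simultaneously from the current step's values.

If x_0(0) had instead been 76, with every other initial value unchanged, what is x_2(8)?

Simulating step by step:
t=0: [76, 121, 435, 311, 98, 350]
t=1: [226, 296, 287, 121, 260, 154]
t=2: [263, 154, 168, 305, 210, 356]
t=3: [214, 366, 362, 149, 297, 181]
t=4: [286, 192, 186, 353, 157, 338]
t=5: [174, 320, 330, 172, 365, 149]
t=6: [347, 119, 135, 350, 189, 351]
t=7: [155, 299, 324, 160, 317, 161]
t=8: [362, 153, 126, 370, 125, 368]

Answer: x_2(8) = 126
Key observation: This trace re-runs the system from the modified initial state.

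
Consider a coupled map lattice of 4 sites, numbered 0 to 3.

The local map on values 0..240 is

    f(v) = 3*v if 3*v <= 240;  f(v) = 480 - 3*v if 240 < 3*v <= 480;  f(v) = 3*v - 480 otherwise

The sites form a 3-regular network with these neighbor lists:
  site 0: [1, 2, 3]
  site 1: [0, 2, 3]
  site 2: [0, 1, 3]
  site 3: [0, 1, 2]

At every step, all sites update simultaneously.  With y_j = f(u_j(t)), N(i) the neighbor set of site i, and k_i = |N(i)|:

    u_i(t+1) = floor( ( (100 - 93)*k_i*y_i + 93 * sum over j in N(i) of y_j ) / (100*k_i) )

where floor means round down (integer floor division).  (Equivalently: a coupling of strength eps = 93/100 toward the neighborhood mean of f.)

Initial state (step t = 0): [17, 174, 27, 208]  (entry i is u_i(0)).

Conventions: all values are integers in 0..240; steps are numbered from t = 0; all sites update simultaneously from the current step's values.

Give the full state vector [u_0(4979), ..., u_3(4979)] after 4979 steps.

Answer: [132, 132, 132, 132]
Key observation: The state at step 11, [132, 132, 132, 132], reappears at step 15: the system is in a cycle of period 4 from step 11 on.  Therefore the state at step 4979 equals the state at step 11 + ((4979 - 11) mod 4) = 11, which is [132, 132, 132, 132].

Derivation:
t=0: [17, 174, 27, 208]
t=1: [86, 88, 79, 64]
t=2: [215, 216, 211, 222]
t=3: [168, 168, 171, 163]
t=4: [22, 22, 19, 25]
t=5: [66, 66, 68, 63]
t=6: [197, 197, 195, 199]
t=7: [111, 111, 112, 109]
t=8: [147, 147, 148, 146]
t=9: [39, 39, 39, 38]
t=10: [116, 116, 116, 116]
t=11: [132, 132, 132, 132]
t=12: [84, 84, 84, 84]
t=13: [228, 228, 228, 228]
t=14: [204, 204, 204, 204]
t=15: [132, 132, 132, 132]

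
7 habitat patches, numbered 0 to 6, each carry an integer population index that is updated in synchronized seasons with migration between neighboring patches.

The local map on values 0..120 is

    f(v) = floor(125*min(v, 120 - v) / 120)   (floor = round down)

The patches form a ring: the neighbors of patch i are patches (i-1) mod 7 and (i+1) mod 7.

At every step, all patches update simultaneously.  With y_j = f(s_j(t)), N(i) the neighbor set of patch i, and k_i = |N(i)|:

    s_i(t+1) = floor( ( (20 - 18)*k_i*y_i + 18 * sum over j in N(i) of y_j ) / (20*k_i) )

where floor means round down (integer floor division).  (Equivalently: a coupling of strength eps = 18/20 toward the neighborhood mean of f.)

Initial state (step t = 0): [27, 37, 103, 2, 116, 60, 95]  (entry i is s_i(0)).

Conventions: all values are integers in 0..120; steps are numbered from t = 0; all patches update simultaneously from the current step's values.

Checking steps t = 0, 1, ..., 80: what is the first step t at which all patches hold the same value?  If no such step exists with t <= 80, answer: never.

Simulating step by step:
t=0: [27, 37, 103, 2, 116, 60, 95]  (not all equal)
t=1: [31, 24, 19, 9, 29, 19, 43]  (not all equal)
t=2: [34, 25, 17, 22, 15, 35, 27]  (not all equal)
t=3: [27, 26, 23, 16, 27, 22, 34]  (not all equal)
t=4: [30, 25, 21, 24, 19, 30, 26]  (not all equal)
t=5: [26, 26, 25, 20, 27, 23, 30]  (not all equal)
t=6: [28, 26, 23, 26, 22, 28, 25]  (not all equal)
t=7: [26, 26, 26, 22, 27, 24, 28]  (not all equal)
t=8: [27, 27, 24, 26, 23, 28, 26]  (not all equal)
t=9: [27, 26, 27, 24, 27, 25, 28]  (not all equal)
t=10: [28, 27, 26, 27, 25, 28, 27]  (not all equal)
t=11: [28, 28, 27, 26, 28, 27, 28]  (not all equal)
t=12: [29, 28, 28, 28, 27, 28, 28]  (not all equal)
t=13: [29, 29, 29, 28, 28, 28, 29]  (not all equal)
t=14: [30, 30, 29, 29, 29, 29, 29]  (not all equal)
t=15: [30, 30, 30, 30, 30, 30, 30]  (all equal)

Answer: 15
Key observation: Synchronization is absorbing here: once all patches are equal they stay equal, and step 15 is the first all-equal step.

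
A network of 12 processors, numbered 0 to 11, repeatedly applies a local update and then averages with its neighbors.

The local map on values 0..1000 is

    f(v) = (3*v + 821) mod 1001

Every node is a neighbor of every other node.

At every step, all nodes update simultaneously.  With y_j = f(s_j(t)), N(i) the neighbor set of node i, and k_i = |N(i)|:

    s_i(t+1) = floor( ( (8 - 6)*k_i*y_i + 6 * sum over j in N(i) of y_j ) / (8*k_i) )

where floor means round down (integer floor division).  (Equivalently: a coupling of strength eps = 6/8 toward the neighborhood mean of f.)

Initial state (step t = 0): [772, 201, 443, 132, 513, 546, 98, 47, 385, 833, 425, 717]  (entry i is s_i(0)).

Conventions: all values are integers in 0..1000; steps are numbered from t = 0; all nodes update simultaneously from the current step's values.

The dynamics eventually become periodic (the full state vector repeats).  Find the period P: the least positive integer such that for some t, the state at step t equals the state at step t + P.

Answer: 15
Key observation: The state at step 13, [146, 146, 146, 146, 146, 146, 146, 146, 146, 146, 146, 146], reappears at step 28 — and no state repeats earlier — so the cycle the system enters has period 15.

Derivation:
t=0: [772, 201, 443, 132, 513, 546, 98, 47, 385, 833, 425, 717]
t=1: [376, 429, 379, 391, 417, 435, 373, 527, 529, 410, 369, 528]
t=2: [603, 450, 605, 611, 443, 453, 601, 503, 504, 439, 599, 504]
t=3: [439, 356, 440, 443, 352, 357, 438, 385, 385, 350, 437, 385]
t=4: [511, 648, 511, 513, 645, 648, 510, 663, 663, 644, 510, 663]
t=5: [555, 630, 555, 557, 629, 630, 555, 638, 638, 628, 555, 638]
t=6: [596, 637, 596, 597, 636, 637, 596, 641, 641, 635, 596, 641]
t=7: [667, 690, 667, 668, 689, 690, 667, 692, 692, 689, 667, 692]
t=8: [853, 866, 853, 854, 865, 866, 853, 867, 867, 865, 853, 867]
t=9: [396, 403, 396, 396, 402, 403, 396, 403, 403, 402, 396, 403]
t=10: [16, 20, 16, 16, 19, 20, 16, 20, 20, 19, 16, 20]
t=11: [874, 876, 874, 874, 875, 876, 874, 876, 876, 875, 874, 876]
t=12: [442, 443, 442, 442, 443, 443, 442, 443, 443, 443, 442, 443]
t=13: [146, 146, 146, 146, 146, 146, 146, 146, 146, 146, 146, 146]
t=14: [258, 258, 258, 258, 258, 258, 258, 258, 258, 258, 258, 258]
t=15: [594, 594, 594, 594, 594, 594, 594, 594, 594, 594, 594, 594]
t=16: [601, 601, 601, 601, 601, 601, 601, 601, 601, 601, 601, 601]
t=17: [622, 622, 622, 622, 622, 622, 622, 622, 622, 622, 622, 622]
t=18: [685, 685, 685, 685, 685, 685, 685, 685, 685, 685, 685, 685]
t=19: [874, 874, 874, 874, 874, 874, 874, 874, 874, 874, 874, 874]
t=20: [440, 440, 440, 440, 440, 440, 440, 440, 440, 440, 440, 440]
t=21: [139, 139, 139, 139, 139, 139, 139, 139, 139, 139, 139, 139]
t=22: [237, 237, 237, 237, 237, 237, 237, 237, 237, 237, 237, 237]
t=23: [531, 531, 531, 531, 531, 531, 531, 531, 531, 531, 531, 531]
t=24: [412, 412, 412, 412, 412, 412, 412, 412, 412, 412, 412, 412]
t=25: [55, 55, 55, 55, 55, 55, 55, 55, 55, 55, 55, 55]
t=26: [986, 986, 986, 986, 986, 986, 986, 986, 986, 986, 986, 986]
t=27: [776, 776, 776, 776, 776, 776, 776, 776, 776, 776, 776, 776]
t=28: [146, 146, 146, 146, 146, 146, 146, 146, 146, 146, 146, 146]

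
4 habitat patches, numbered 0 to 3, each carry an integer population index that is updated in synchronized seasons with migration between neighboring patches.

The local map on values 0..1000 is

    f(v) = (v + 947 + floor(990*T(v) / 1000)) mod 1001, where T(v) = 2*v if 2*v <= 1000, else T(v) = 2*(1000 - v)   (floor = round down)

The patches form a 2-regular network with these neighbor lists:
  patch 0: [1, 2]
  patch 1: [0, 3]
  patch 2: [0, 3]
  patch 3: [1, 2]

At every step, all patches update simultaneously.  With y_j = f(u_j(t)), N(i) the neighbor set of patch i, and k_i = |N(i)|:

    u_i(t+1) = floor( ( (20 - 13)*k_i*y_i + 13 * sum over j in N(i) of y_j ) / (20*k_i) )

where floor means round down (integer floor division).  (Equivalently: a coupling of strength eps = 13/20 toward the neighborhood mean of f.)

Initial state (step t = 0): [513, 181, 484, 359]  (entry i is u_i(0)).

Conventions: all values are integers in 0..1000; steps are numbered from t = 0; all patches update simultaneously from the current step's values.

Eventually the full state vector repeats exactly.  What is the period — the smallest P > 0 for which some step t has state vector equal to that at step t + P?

Answer: 2
Key observation: The state at step 24, [982, 982, 982, 982], reappears at step 26 — and no state repeats earlier — so the cycle the system enters has period 2.

Derivation:
t=0: [513, 181, 484, 359]
t=1: [431, 311, 277, 288]
t=2: [614, 640, 605, 815]
t=3: [317, 249, 262, 248]
t=4: [771, 752, 765, 699]
t=5: [177, 198, 193, 201]
t=6: [509, 518, 512, 533]
t=7: [422, 415, 417, 413]
t=8: [190, 185, 187, 180]
t=9: [504, 497, 499, 493]
t=10: [429, 423, 425, 423]
t=11: [213, 210, 212, 206]
t=12: [576, 570, 572, 568]
t=13: [363, 364, 364, 366]
t=14: [27, 29, 29, 31]
t=15: [29, 32, 32, 34]
t=16: [37, 40, 40, 43]
t=17: [61, 65, 65, 68]
t=18: [134, 138, 138, 142]
t=19: [352, 357, 357, 361]
t=20: [353, 332, 332, 12]
t=21: [956, 970, 970, 951]
t=22: [979, 985, 985, 981]
t=23: [962, 963, 963, 961]
t=24: [982, 982, 982, 982]
t=25: [963, 963, 963, 963]
t=26: [982, 982, 982, 982]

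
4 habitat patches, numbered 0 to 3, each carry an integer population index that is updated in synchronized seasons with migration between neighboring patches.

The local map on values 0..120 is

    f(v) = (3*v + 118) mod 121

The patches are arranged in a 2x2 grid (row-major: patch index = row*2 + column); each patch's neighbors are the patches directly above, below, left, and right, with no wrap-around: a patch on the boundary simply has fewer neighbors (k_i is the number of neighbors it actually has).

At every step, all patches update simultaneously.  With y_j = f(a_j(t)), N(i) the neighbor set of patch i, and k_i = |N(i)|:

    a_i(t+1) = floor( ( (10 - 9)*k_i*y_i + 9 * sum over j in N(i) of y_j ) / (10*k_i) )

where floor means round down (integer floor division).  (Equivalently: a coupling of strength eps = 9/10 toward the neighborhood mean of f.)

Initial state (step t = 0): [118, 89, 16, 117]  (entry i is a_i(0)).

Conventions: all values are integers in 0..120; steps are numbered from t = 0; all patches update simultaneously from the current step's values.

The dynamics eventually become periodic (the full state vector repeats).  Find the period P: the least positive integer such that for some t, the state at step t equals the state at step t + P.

Simulating step by step:
t=0: [118, 89, 16, 117]
t=1: [41, 98, 101, 40]
t=2: [60, 111, 112, 59]
t=3: [86, 57, 58, 85]
t=4: [44, 15, 15, 44]
t=5: [38, 11, 11, 38]
t=6: [38, 102, 102, 38]
t=7: [66, 106, 106, 66]
t=8: [73, 73, 73, 73]
t=9: [95, 95, 95, 95]
t=10: [40, 40, 40, 40]
t=11: [117, 117, 117, 117]
t=12: [106, 106, 106, 106]
t=13: [73, 73, 73, 73]

Answer: 5
Key observation: The state at step 8, [73, 73, 73, 73], reappears at step 13 — and no state repeats earlier — so the cycle the system enters has period 5.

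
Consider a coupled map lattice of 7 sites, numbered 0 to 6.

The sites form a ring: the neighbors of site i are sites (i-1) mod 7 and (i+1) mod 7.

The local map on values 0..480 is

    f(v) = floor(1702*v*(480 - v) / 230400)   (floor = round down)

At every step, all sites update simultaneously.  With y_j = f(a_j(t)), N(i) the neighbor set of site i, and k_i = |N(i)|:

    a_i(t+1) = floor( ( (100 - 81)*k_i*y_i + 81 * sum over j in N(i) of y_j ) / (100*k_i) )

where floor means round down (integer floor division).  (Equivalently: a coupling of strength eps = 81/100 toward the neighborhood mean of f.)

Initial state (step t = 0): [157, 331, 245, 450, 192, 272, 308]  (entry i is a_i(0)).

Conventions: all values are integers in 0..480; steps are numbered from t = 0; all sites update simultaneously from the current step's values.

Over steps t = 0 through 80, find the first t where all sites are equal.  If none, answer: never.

Answer: 19
Key observation: Synchronization is absorbing here: once all sites are equal they stay equal, and step 19 is the first all-equal step.

Derivation:
t=0: [157, 331, 245, 450, 192, 272, 308]  (not all equal)
t=1: [376, 392, 268, 356, 286, 402, 394]  (not all equal)
t=2: [258, 334, 314, 397, 303, 310, 257]  (not all equal)
t=3: [397, 395, 317, 362, 331, 405, 409]  (not all equal)
t=4: [233, 299, 300, 361, 287, 276, 229]  (not all equal)
t=5: [414, 409, 365, 387, 374, 416, 420]  (not all equal)
t=6: [200, 247, 252, 294, 242, 230, 196]  (not all equal)
t=7: [417, 419, 415, 420, 415, 419, 417]  (not all equal)
t=8: [191, 194, 189, 196, 189, 194, 191]  (not all equal)
t=9: [407, 406, 409, 406, 409, 406, 407]  (not all equal)
t=10: [219, 217, 219, 215, 219, 217, 219]  (not all equal)
t=11: [421, 421, 420, 421, 420, 421, 421]  (not all equal)
t=12: [183, 184, 183, 185, 183, 184, 183]  (not all equal)
t=13: [401, 401, 402, 401, 402, 401, 401]  (not all equal)
t=14: [234, 232, 233, 231, 233, 232, 234]  (not all equal)
t=15: [425, 425, 424, 424, 424, 425, 425]  (not all equal)
t=16: [172, 173, 173, 175, 173, 173, 172]  (not all equal)
t=17: [391, 391, 392, 392, 392, 391, 391]  (not all equal)
t=18: [257, 255, 255, 254, 255, 255, 257]  (not all equal)
t=19: [423, 423, 423, 423, 423, 423, 423]  (all equal)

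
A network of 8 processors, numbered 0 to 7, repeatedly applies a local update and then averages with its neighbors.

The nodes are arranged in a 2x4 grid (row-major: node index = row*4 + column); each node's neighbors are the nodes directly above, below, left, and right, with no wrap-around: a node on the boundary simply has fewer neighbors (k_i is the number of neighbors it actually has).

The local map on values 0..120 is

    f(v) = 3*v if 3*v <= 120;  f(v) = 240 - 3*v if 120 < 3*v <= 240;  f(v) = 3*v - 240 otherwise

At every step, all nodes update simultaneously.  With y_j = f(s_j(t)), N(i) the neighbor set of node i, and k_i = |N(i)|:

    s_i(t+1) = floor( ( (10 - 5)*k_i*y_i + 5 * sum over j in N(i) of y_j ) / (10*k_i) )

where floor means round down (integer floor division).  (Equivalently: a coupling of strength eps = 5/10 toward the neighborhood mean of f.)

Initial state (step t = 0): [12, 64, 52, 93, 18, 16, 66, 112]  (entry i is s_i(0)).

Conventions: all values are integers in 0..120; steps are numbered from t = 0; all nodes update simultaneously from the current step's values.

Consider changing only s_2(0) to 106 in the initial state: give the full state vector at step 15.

Simulating step by step:
t=0: [12, 64, 106, 93, 18, 16, 66, 112]
t=1: [43, 51, 60, 63, 48, 48, 58, 68]
t=2: [101, 88, 64, 49, 99, 89, 65, 47]
t=3: [51, 35, 51, 83, 51, 34, 51, 84]
t=4: [91, 98, 77, 29, 90, 97, 77, 30]
t=5: [37, 42, 29, 68, 36, 41, 29, 69]
t=6: [111, 109, 83, 48, 111, 110, 83, 47]
t=7: [91, 75, 36, 75, 92, 76, 37, 75]
t=8: [29, 33, 77, 38, 29, 33, 78, 39]
t=9: [90, 82, 41, 88, 90, 81, 40, 88]
t=10: [24, 28, 83, 47, 23, 27, 84, 48]
t=11: [74, 69, 37, 75, 72, 68, 37, 75]
t=12: [23, 44, 82, 39, 25, 46, 82, 39]
t=13: [80, 83, 41, 89, 80, 82, 40, 89]
t=14: [2, 25, 84, 49, 1, 24, 85, 50]
t=15: [22, 52, 36, 72, 21, 51, 36, 72]

Answer: [22, 52, 36, 72, 21, 51, 36, 72]
Key observation: This trace re-runs the system from the modified initial state.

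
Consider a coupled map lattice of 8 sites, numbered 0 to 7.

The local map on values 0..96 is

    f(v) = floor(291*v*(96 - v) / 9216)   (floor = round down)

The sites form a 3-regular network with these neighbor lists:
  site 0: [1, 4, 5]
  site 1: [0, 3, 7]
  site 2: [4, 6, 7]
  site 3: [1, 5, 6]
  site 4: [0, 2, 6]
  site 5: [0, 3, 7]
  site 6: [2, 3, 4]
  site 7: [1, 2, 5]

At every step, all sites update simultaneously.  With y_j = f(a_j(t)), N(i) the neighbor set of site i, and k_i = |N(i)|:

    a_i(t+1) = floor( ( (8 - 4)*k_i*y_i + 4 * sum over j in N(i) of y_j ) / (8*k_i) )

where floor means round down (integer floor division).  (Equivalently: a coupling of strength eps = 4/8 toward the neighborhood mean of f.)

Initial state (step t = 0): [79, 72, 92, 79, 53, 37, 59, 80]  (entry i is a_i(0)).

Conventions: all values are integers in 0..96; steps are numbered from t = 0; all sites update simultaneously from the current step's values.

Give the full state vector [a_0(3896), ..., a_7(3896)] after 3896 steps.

Answer: [70, 70, 70, 70, 70, 70, 70, 70]
Key observation: The state at step 4, [70, 70, 70, 70, 70, 70, 70, 70], reappears at step 6: the system is in a cycle of period 2 from step 4 on.  Therefore the state at step 3896 equals the state at step 4 + ((3896 - 4) mod 2) = 4, which is [70, 70, 70, 70, 70, 70, 70, 70].

Derivation:
t=0: [79, 72, 92, 79, 53, 37, 59, 80]
t=1: [53, 47, 35, 52, 55, 54, 54, 42]
t=2: [71, 71, 69, 71, 70, 71, 70, 70]
t=3: [56, 56, 57, 56, 57, 56, 57, 56]
t=4: [70, 70, 70, 70, 70, 70, 70, 70]
t=5: [57, 57, 57, 57, 57, 57, 57, 57]
t=6: [70, 70, 70, 70, 70, 70, 70, 70]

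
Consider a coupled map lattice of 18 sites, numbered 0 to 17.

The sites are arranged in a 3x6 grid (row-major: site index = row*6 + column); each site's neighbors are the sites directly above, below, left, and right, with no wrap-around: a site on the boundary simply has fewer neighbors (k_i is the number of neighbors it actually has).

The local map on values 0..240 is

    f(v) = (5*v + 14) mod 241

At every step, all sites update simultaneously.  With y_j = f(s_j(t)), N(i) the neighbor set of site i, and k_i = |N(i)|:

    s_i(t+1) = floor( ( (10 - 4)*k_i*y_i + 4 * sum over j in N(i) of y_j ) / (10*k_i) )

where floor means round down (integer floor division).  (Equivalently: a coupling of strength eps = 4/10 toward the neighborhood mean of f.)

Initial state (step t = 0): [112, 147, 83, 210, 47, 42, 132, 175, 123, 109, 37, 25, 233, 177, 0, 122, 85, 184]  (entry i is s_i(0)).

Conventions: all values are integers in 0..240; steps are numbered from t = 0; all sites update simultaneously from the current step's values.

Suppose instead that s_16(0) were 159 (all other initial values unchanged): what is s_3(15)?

Simulating step by step:
t=0: [112, 147, 83, 210, 47, 42, 132, 175, 123, 109, 37, 25, 233, 177, 0, 122, 159, 184]
t=1: [98, 75, 149, 96, 74, 163, 178, 153, 132, 105, 150, 167, 202, 158, 70, 108, 125, 171]
t=2: [79, 104, 68, 38, 107, 117, 127, 93, 142, 65, 72, 114, 88, 80, 119, 88, 128, 144]
t=3: [144, 100, 102, 159, 100, 104, 182, 182, 58, 113, 123, 96, 195, 180, 127, 180, 150, 61]
t=4: [53, 53, 49, 74, 57, 40, 152, 169, 88, 106, 106, 44, 93, 167, 159, 155, 80, 57]
t=5: [40, 48, 63, 104, 90, 186, 85, 124, 158, 85, 89, 184, 178, 136, 105, 82, 128, 116]
t=6: [170, 68, 72, 99, 199, 219, 191, 141, 98, 172, 211, 200, 190, 179, 97, 166, 171, 143]
t=7: [108, 135, 101, 60, 63, 106, 53, 174, 67, 118, 102, 64, 38, 145, 54, 114, 118, 42]
t=8: [92, 160, 73, 76, 76, 73, 81, 133, 101, 105, 67, 99, 133, 64, 55, 99, 122, 177]
t=9: [193, 130, 120, 138, 145, 118, 190, 158, 66, 66, 102, 72, 172, 114, 49, 49, 126, 139]
t=10: [45, 139, 146, 166, 61, 103, 32, 87, 95, 100, 66, 131, 111, 94, 40, 48, 135, 195]
t=11: [223, 198, 59, 90, 82, 81, 175, 165, 51, 43, 112, 135, 87, 69, 131, 68, 143, 93]
t=12: [140, 70, 79, 197, 175, 184, 164, 104, 76, 183, 117, 191, 181, 138, 146, 124, 62, 185]
t=13: [186, 134, 142, 93, 148, 160, 130, 92, 136, 169, 116, 75, 184, 169, 82, 132, 114, 147]
t=14: [209, 181, 87, 165, 77, 90, 197, 213, 182, 157, 108, 119, 190, 165, 181, 171, 105, 65]
t=15: [103, 173, 193, 128, 149, 190, 49, 123, 180, 99, 85, 128, 30, 111, 179, 131, 76, 95]

Answer: s_3(15) = 128
Key observation: This trace re-runs the system from the modified initial state.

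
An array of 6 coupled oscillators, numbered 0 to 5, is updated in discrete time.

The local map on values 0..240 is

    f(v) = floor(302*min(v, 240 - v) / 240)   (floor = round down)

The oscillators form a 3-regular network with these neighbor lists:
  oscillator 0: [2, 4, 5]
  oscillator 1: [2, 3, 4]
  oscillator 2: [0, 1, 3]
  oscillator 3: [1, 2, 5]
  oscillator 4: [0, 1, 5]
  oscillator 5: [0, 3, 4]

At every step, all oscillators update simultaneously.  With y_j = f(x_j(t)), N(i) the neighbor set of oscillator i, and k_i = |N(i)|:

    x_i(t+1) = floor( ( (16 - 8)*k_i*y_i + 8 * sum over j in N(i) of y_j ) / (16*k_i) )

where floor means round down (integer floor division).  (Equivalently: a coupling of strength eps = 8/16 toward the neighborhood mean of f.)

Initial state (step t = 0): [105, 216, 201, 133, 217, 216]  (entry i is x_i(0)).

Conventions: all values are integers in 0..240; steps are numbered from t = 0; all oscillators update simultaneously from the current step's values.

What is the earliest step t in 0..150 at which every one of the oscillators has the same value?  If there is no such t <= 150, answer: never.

Answer: 11
Key observation: Synchronization is absorbing here: once all oscillators are equal they stay equal, and step 11 is the first all-equal step.

Derivation:
t=0: [105, 216, 201, 133, 217, 216]  (not all equal)
t=1: [83, 50, 73, 85, 46, 64]  (not all equal)
t=2: [90, 73, 90, 91, 69, 84]  (not all equal)
t=3: [107, 97, 109, 108, 94, 104]  (not all equal)
t=4: [131, 126, 133, 132, 123, 129]  (not all equal)
t=5: [138, 140, 136, 136, 143, 139]  (not all equal)
t=6: [127, 126, 128, 128, 124, 126]  (not all equal)
t=7: [142, 142, 140, 141, 143, 142]  (not all equal)
t=8: [123, 123, 124, 123, 122, 123]  (not all equal)
t=9: [146, 146, 146, 146, 147, 147]  (not all equal)
t=10: [117, 117, 118, 117, 117, 117]  (not all equal)
t=11: [147, 147, 147, 147, 147, 147]  (all equal)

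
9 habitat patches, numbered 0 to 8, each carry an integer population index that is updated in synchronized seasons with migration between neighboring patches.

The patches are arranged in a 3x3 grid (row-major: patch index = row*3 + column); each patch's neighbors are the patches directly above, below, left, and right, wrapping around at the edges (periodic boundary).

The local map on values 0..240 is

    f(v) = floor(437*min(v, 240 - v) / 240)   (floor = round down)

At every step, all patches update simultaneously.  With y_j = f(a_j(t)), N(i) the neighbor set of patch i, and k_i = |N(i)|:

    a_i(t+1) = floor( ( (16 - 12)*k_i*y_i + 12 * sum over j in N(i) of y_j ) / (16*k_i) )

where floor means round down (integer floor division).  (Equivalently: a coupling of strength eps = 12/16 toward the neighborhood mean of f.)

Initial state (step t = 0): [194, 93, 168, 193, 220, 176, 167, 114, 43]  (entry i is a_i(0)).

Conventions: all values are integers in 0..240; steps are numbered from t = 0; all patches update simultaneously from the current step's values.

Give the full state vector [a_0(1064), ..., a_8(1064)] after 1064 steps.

Simulating step by step:
t=0: [194, 93, 168, 193, 220, 176, 167, 114, 43]
t=1: [117, 127, 116, 90, 117, 90, 117, 129, 129]
t=2: [201, 208, 199, 191, 190, 188, 199, 206, 198]
t=3: [73, 70, 74, 84, 79, 85, 74, 71, 75]
t=4: [135, 132, 136, 143, 141, 144, 136, 133, 137]
t=5: [188, 190, 187, 181, 183, 180, 187, 189, 186]
t=6: [96, 94, 97, 102, 100, 103, 97, 95, 98]
t=7: [176, 174, 177, 181, 179, 181, 176, 175, 177]
t=8: [114, 116, 114, 111, 112, 110, 114, 115, 113]
t=9: [206, 207, 206, 203, 204, 203, 206, 207, 205]
t=10: [61, 61, 62, 64, 63, 64, 62, 61, 62]
t=11: [112, 111, 112, 113, 113, 114, 112, 111, 112]
t=12: [203, 202, 203, 204, 204, 204, 203, 202, 203]
t=13: [67, 67, 67, 65, 66, 65, 67, 67, 67]
t=14: [120, 120, 120, 119, 119, 119, 120, 120, 120]
t=15: [217, 217, 217, 216, 216, 216, 217, 217, 217]
t=16: [41, 41, 41, 42, 42, 42, 41, 41, 41]
t=17: [74, 74, 74, 75, 75, 75, 74, 74, 74]
t=18: [134, 134, 134, 135, 135, 135, 134, 134, 134]
t=19: [192, 192, 192, 191, 191, 191, 192, 192, 192]
t=20: [87, 87, 87, 88, 88, 88, 87, 87, 87]
t=21: [158, 158, 158, 159, 159, 159, 158, 158, 158]
t=22: [148, 148, 148, 147, 147, 147, 148, 148, 148]
t=23: [167, 167, 167, 168, 168, 168, 167, 167, 167]
t=24: [131, 131, 131, 131, 131, 131, 131, 131, 131]
t=25: [198, 198, 198, 198, 198, 198, 198, 198, 198]
t=26: [76, 76, 76, 76, 76, 76, 76, 76, 76]
t=27: [138, 138, 138, 138, 138, 138, 138, 138, 138]
t=28: [185, 185, 185, 185, 185, 185, 185, 185, 185]
t=29: [100, 100, 100, 100, 100, 100, 100, 100, 100]
t=30: [182, 182, 182, 182, 182, 182, 182, 182, 182]
t=31: [105, 105, 105, 105, 105, 105, 105, 105, 105]
t=32: [191, 191, 191, 191, 191, 191, 191, 191, 191]
t=33: [89, 89, 89, 89, 89, 89, 89, 89, 89]
t=34: [162, 162, 162, 162, 162, 162, 162, 162, 162]
t=35: [142, 142, 142, 142, 142, 142, 142, 142, 142]
t=36: [178, 178, 178, 178, 178, 178, 178, 178, 178]
t=37: [112, 112, 112, 112, 112, 112, 112, 112, 112]
t=38: [203, 203, 203, 203, 203, 203, 203, 203, 203]
t=39: [67, 67, 67, 67, 67, 67, 67, 67, 67]
t=40: [121, 121, 121, 121, 121, 121, 121, 121, 121]
t=41: [216, 216, 216, 216, 216, 216, 216, 216, 216]
t=42: [43, 43, 43, 43, 43, 43, 43, 43, 43]
t=43: [78, 78, 78, 78, 78, 78, 78, 78, 78]
t=44: [142, 142, 142, 142, 142, 142, 142, 142, 142]

Answer: [203, 203, 203, 203, 203, 203, 203, 203, 203]
Key observation: The state at step 35, [142, 142, 142, 142, 142, 142, 142, 142, 142], reappears at step 44: the system is in a cycle of period 9 from step 35 on.  Therefore the state at step 1064 equals the state at step 35 + ((1064 - 35) mod 9) = 38, which is [203, 203, 203, 203, 203, 203, 203, 203, 203].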